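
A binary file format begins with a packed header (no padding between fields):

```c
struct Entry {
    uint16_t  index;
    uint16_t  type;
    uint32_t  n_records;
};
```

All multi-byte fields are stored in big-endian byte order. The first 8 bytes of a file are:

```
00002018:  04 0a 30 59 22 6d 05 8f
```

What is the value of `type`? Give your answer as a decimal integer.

`type` follows `index` (2 bytes), so it starts at byte offset 2 and occupies 2 bytes.
Bytes at offsets 2..3: 30 59.
In big-endian order the high byte comes first in memory.
The bytes are already most-significant first: 0x3059.
0x3059 = 12377.

12377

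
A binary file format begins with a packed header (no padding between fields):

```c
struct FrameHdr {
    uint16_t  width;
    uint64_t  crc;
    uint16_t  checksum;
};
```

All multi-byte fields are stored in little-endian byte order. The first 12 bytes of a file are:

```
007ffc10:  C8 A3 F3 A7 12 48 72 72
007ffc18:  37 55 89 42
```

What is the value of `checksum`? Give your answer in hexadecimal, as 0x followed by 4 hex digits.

`checksum` follows `width` (2 B), `crc` (8 B), so it starts at offset 2 + 8 = 10 and occupies 2 bytes.
Bytes at offsets 10..11: 89 42.
Little-endian: lowest address holds the least-significant byte.
Reassemble most-significant byte first: 42 89 → 0x4289.

0x4289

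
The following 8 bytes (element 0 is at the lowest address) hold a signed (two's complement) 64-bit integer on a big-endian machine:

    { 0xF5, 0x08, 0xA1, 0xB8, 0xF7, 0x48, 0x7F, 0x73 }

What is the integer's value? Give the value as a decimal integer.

Big-endian: lowest address holds the most-significant byte.
The bytes are already most-significant first: 0xF508A1B8F7487F73.
Top bit is set, so as a signed 64-bit value this is 0xF508A1B8F7487F73 − 2^64 = -790203918808744077.

-790203918808744077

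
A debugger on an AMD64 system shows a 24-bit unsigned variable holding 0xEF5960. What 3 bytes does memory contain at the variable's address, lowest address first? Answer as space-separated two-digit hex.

Split into bytes (most-significant first): EF 59 60.
Little-endian stores the least-significant byte at the lowest address.
So at ascending addresses the bytes are 60 59 EF.

60 59 EF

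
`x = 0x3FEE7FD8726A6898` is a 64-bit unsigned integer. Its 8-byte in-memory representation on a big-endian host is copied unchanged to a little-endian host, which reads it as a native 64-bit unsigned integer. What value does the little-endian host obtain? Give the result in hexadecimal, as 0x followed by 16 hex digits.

Stored big-endian, the bytes at ascending addresses are 3F EE 7F D8 72 6A 68 98.
Read back as little-endian, the first byte is least significant, giving 0x98686A72D87FEE3F.

0x98686A72D87FEE3F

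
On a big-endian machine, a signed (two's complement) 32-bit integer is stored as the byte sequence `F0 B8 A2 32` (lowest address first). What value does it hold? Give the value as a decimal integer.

-256335310

In big-endian order the high byte comes first in memory.
The bytes are already most-significant first: 0xF0B8A232.
Top bit is set, so as a signed 32-bit value this is 0xF0B8A232 − 2^32 = -256335310.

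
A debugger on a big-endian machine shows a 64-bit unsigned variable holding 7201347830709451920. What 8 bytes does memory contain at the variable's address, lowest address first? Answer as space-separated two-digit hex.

63 F0 53 B2 99 77 7C 90

7201347830709451920 in hexadecimal, padded to 64 bits, is 0x63F053B299777C90.
Split into bytes (most-significant first): 63 F0 53 B2 99 77 7C 90.
In big-endian order the high byte comes first in memory.
So the memory order matches the most-significant-first order: 63 F0 53 B2 99 77 7C 90.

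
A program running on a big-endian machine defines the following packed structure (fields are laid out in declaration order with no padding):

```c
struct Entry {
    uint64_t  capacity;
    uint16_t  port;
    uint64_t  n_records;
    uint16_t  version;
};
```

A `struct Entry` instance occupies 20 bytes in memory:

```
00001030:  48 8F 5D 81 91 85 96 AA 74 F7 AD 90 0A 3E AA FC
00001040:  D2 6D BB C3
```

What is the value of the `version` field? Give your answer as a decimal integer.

`version` follows `capacity` (8 B), `port` (2 B), `n_records` (8 B), so it starts at offset 8 + 2 + 8 = 18 and occupies 2 bytes.
Bytes at offsets 18..19: BB C3.
Big-endian: lowest address holds the most-significant byte.
The bytes are already most-significant first: 0xBBC3.
0xBBC3 = 48067.

48067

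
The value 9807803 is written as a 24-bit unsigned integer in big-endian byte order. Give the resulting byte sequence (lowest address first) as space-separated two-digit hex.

9807803 in hexadecimal, padded to 24 bits, is 0x95A7BB.
Split into bytes (most-significant first): 95 A7 BB.
Big-endian: lowest address holds the most-significant byte.
So the memory order matches the most-significant-first order: 95 A7 BB.

95 A7 BB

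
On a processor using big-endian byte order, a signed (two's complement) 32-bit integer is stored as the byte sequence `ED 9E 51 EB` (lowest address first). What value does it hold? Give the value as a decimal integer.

-308391445

In big-endian order the high byte comes first in memory.
The bytes are already most-significant first: 0xED9E51EB.
Top bit is set, so as a signed 32-bit value this is 0xED9E51EB − 2^32 = -308391445.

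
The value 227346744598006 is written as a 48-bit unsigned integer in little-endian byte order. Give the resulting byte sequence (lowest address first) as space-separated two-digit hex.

227346744598006 in hexadecimal, padded to 48 bits, is 0xCEC549F3DDF6.
Split into bytes (most-significant first): CE C5 49 F3 DD F6.
Little-endian stores the least-significant byte at the lowest address.
So at ascending addresses the bytes are F6 DD F3 49 C5 CE.

F6 DD F3 49 C5 CE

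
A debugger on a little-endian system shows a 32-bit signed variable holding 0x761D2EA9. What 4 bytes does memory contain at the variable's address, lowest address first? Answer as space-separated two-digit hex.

A9 2E 1D 76

Split into bytes (most-significant first): 76 1D 2E A9.
In little-endian order the low byte comes first in memory.
So at ascending addresses the bytes are A9 2E 1D 76.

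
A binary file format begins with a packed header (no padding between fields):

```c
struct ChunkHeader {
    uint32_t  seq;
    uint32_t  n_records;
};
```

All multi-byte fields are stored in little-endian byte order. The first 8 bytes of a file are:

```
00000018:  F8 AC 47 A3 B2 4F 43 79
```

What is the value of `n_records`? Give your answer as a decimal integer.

2034454450

`n_records` follows `seq` (4 bytes), so it starts at byte offset 4 and occupies 4 bytes.
Bytes at offsets 4..7: B2 4F 43 79.
Little-endian: lowest address holds the least-significant byte.
Reassemble most-significant byte first: 79 43 4F B2 → 0x79434FB2.
0x79434FB2 = 2034454450.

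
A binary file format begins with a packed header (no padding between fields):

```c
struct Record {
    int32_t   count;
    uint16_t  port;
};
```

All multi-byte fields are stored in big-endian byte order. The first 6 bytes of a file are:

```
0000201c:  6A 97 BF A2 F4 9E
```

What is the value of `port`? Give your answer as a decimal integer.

`port` follows `count` (4 bytes), so it starts at byte offset 4 and occupies 2 bytes.
Bytes at offsets 4..5: F4 9E.
Big-endian stores the most-significant byte at the lowest address.
The bytes are already most-significant first: 0xF49E.
0xF49E = 62622.

62622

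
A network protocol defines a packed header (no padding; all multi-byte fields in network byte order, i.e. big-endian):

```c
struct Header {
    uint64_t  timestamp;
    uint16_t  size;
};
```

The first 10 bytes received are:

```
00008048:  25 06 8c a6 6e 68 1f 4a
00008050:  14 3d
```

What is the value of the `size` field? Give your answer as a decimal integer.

5181

`size` follows `timestamp` (8 bytes), so it starts at byte offset 8 and occupies 2 bytes.
Bytes at offsets 8..9: 14 3D.
Big-endian: lowest address holds the most-significant byte.
The bytes are already most-significant first: 0x143D.
0x143D = 5181.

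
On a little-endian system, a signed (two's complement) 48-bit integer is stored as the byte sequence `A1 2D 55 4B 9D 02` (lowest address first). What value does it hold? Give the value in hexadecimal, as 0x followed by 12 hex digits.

0x029D4B552DA1

Little-endian: lowest address holds the least-significant byte.
Reassemble most-significant byte first: 02 9D 4B 55 2D A1 → 0x029D4B552DA1.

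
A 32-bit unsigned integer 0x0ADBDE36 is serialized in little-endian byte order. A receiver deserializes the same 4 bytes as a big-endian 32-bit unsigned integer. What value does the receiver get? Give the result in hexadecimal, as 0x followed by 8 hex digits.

Stored little-endian, the bytes at ascending addresses are 36 DE DB 0A.
Read back as big-endian, the last byte is least significant, giving 0x36DEDB0A.

0x36DEDB0A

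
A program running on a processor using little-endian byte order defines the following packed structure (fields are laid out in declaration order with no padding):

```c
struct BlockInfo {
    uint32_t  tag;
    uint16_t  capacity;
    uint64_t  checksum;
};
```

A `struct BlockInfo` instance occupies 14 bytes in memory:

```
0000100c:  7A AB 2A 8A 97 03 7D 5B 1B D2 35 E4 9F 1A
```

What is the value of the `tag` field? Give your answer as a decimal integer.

2318052218

`tag` is the first field, at byte offset 0, occupying 4 bytes.
Bytes at offsets 0..3: 7A AB 2A 8A.
Little-endian: lowest address holds the least-significant byte.
Reassemble most-significant byte first: 8A 2A AB 7A → 0x8A2AAB7A.
0x8A2AAB7A = 2318052218.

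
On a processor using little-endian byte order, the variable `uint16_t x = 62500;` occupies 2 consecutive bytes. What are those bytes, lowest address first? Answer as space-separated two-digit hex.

24 F4

62500 in hexadecimal, padded to 16 bits, is 0xF424.
Split into bytes (most-significant first): F4 24.
In little-endian order the low byte comes first in memory.
So at ascending addresses the bytes are 24 F4.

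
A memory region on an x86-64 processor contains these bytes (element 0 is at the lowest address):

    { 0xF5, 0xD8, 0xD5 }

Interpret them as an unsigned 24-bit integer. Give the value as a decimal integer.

14014709

Little-endian: lowest address holds the least-significant byte.
Reassemble most-significant byte first: D5 D8 F5 → 0xD5D8F5.
0xD5D8F5 = 14014709.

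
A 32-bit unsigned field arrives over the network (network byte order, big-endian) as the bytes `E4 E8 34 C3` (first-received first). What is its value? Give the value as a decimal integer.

In big-endian order the high byte comes first in memory.
The bytes are already most-significant first: 0xE4E834C3.
0xE4E834C3 = 3840423107.

3840423107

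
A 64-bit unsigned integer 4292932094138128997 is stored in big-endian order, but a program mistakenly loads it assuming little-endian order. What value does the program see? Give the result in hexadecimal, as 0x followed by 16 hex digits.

0x651AFAA3FE8E933B

4292932094138128997 in 64-bit hexadecimal is 0x3B938EFEA3FA1A65.
Stored big-endian, the bytes at ascending addresses are 3B 93 8E FE A3 FA 1A 65.
Read back as little-endian, the first byte is least significant, giving 0x651AFAA3FE8E933B.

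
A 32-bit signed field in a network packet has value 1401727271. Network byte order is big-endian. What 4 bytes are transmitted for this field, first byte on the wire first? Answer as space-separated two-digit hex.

53 8C A9 27

1401727271 in hexadecimal, padded to 32 bits, is 0x538CA927.
Split into bytes (most-significant first): 53 8C A9 27.
In big-endian order the high byte comes first in memory.
So the memory order matches the most-significant-first order: 53 8C A9 27.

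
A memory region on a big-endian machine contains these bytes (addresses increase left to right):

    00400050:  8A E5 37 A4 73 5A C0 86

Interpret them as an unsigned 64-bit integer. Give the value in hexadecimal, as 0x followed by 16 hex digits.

Big-endian: lowest address holds the most-significant byte.
The bytes are already most-significant first: 0x8AE537A4735AC086.

0x8AE537A4735AC086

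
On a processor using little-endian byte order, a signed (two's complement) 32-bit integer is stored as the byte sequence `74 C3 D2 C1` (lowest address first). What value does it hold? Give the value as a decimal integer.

Little-endian stores the least-significant byte at the lowest address.
Reassemble most-significant byte first: C1 D2 C3 74 → 0xC1D2C374.
Top bit is set, so as a signed 32-bit value this is 0xC1D2C374 − 2^32 = -1043152012.

-1043152012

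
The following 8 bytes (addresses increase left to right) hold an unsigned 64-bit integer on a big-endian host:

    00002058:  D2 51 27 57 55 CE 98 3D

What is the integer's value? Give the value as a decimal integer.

Big-endian: lowest address holds the most-significant byte.
The bytes are already most-significant first: 0xD251275755CE983D.
0xD251275755CE983D = 15154937477133670461.

15154937477133670461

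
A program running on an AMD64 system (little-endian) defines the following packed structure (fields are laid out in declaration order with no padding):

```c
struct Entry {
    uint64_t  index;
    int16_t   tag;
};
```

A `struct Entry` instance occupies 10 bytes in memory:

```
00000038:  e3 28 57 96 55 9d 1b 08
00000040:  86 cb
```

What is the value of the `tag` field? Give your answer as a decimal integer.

-13434

`tag` follows `index` (8 bytes), so it starts at byte offset 8 and occupies 2 bytes.
Bytes at offsets 8..9: 86 CB.
In little-endian order the low byte comes first in memory.
Reassemble most-significant byte first: CB 86 → 0xCB86.
Top bit is set, so as a signed 16-bit value this is 0xCB86 − 2^16 = -13434.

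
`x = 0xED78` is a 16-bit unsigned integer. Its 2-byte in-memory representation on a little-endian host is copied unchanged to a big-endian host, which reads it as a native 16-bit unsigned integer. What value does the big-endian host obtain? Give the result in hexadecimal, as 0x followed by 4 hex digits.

Stored little-endian, the bytes at ascending addresses are 78 ED.
Read back as big-endian, the last byte is least significant, giving 0x78ED.

0x78ED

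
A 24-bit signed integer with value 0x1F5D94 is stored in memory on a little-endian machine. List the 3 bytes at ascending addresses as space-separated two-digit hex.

Split into bytes (most-significant first): 1F 5D 94.
Little-endian stores the least-significant byte at the lowest address.
So at ascending addresses the bytes are 94 5D 1F.

94 5D 1F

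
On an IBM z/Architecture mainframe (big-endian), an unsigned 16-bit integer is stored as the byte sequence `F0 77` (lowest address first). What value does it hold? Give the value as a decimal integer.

In big-endian order the high byte comes first in memory.
The bytes are already most-significant first: 0xF077.
0xF077 = 61559.

61559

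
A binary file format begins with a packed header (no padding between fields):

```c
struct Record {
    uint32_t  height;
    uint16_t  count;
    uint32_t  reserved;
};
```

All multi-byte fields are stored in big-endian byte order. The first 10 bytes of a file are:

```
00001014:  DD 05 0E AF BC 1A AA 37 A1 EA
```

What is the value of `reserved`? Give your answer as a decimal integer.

`reserved` follows `height` (4 B), `count` (2 B), so it starts at offset 4 + 2 = 6 and occupies 4 bytes.
Bytes at offsets 6..9: AA 37 A1 EA.
Big-endian: lowest address holds the most-significant byte.
The bytes are already most-significant first: 0xAA37A1EA.
0xAA37A1EA = 2855772650.

2855772650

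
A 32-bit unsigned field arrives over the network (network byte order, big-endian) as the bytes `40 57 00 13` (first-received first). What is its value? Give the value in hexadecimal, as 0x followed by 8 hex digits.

0x40570013

Big-endian stores the most-significant byte at the lowest address.
The bytes are already most-significant first: 0x40570013.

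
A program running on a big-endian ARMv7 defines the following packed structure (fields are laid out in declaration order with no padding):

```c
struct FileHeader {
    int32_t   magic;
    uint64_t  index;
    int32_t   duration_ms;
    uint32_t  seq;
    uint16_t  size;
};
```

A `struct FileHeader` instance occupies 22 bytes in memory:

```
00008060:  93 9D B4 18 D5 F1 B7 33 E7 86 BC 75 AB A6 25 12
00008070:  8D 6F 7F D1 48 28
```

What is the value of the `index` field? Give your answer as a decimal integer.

`index` follows `magic` (4 bytes), so it starts at byte offset 4 and occupies 8 bytes.
Bytes at offsets 4..11: D5 F1 B7 33 E7 86 BC 75.
In big-endian order the high byte comes first in memory.
The bytes are already most-significant first: 0xD5F1B733E786BC75.
0xD5F1B733E786BC75 = 15416304433021500533.

15416304433021500533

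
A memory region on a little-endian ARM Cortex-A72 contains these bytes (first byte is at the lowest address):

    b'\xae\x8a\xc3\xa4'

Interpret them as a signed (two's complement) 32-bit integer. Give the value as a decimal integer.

Little-endian: lowest address holds the least-significant byte.
Reassemble most-significant byte first: A4 C3 8A AE → 0xA4C38AAE.
Top bit is set, so as a signed 32-bit value this is 0xA4C38AAE − 2^32 = -1530688850.

-1530688850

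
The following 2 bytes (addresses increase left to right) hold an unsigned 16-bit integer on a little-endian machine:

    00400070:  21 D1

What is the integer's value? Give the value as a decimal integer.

In little-endian order the low byte comes first in memory.
Reassemble most-significant byte first: D1 21 → 0xD121.
0xD121 = 53537.

53537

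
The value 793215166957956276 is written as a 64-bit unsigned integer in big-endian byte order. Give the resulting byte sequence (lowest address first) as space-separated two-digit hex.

793215166957956276 in hexadecimal, padded to 64 bits, is 0x0B0210FDE0FB2CB4.
Split into bytes (most-significant first): 0B 02 10 FD E0 FB 2C B4.
In big-endian order the high byte comes first in memory.
So the memory order matches the most-significant-first order: 0B 02 10 FD E0 FB 2C B4.

0B 02 10 FD E0 FB 2C B4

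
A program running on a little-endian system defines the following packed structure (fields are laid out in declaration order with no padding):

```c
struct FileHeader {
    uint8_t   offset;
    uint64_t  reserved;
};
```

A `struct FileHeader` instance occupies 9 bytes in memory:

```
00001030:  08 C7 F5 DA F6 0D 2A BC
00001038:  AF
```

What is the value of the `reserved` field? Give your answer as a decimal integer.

`reserved` follows `offset` (1 byte), so it starts at byte offset 1 and occupies 8 bytes.
Bytes at offsets 1..8: C7 F5 DA F6 0D 2A BC AF.
In little-endian order the low byte comes first in memory.
Reassemble most-significant byte first: AF BC 2A 0D F6 DA F5 C7 → 0xAFBC2A0DF6DAF5C7.
0xAFBC2A0DF6DAF5C7 = 12663042491723478471.

12663042491723478471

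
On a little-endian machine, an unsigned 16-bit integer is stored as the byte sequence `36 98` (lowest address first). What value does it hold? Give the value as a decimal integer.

38966

Little-endian stores the least-significant byte at the lowest address.
Reassemble most-significant byte first: 98 36 → 0x9836.
0x9836 = 38966.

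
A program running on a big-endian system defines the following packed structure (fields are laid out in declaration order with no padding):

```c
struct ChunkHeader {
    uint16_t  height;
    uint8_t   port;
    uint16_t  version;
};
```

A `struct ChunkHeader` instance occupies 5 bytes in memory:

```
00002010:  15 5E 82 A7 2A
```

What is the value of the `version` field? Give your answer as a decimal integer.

42794

`version` follows `height` (2 B), `port` (1 B), so it starts at offset 2 + 1 = 3 and occupies 2 bytes.
Bytes at offsets 3..4: A7 2A.
Big-endian stores the most-significant byte at the lowest address.
The bytes are already most-significant first: 0xA72A.
0xA72A = 42794.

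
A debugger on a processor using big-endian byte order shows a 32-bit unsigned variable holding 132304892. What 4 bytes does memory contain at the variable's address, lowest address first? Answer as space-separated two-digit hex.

07 E2 CF FC

132304892 in hexadecimal, padded to 32 bits, is 0x07E2CFFC.
Split into bytes (most-significant first): 07 E2 CF FC.
Big-endian: lowest address holds the most-significant byte.
So the memory order matches the most-significant-first order: 07 E2 CF FC.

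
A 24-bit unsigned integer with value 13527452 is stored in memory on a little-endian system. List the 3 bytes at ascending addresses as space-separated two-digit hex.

9C 69 CE

13527452 in hexadecimal, padded to 24 bits, is 0xCE699C.
Split into bytes (most-significant first): CE 69 9C.
In little-endian order the low byte comes first in memory.
So at ascending addresses the bytes are 9C 69 CE.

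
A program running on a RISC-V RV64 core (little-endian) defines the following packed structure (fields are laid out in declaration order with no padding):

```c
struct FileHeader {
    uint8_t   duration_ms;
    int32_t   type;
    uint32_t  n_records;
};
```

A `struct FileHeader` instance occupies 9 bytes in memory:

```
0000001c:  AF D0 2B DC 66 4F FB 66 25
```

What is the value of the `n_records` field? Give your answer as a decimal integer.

627505999

`n_records` follows `duration_ms` (1 B), `type` (4 B), so it starts at offset 1 + 4 = 5 and occupies 4 bytes.
Bytes at offsets 5..8: 4F FB 66 25.
In little-endian order the low byte comes first in memory.
Reassemble most-significant byte first: 25 66 FB 4F → 0x2566FB4F.
0x2566FB4F = 627505999.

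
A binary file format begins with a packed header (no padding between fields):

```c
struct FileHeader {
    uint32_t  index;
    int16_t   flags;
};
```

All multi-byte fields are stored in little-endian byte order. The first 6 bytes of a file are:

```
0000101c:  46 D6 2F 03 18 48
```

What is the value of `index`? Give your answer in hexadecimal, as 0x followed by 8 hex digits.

0x032FD646

`index` is the first field, at byte offset 0, occupying 4 bytes.
Bytes at offsets 0..3: 46 D6 2F 03.
Little-endian stores the least-significant byte at the lowest address.
Reassemble most-significant byte first: 03 2F D6 46 → 0x032FD646.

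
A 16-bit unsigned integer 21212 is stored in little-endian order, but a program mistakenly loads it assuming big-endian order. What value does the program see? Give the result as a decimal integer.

21212 in 16-bit hexadecimal is 0x52DC.
Stored little-endian, the bytes at ascending addresses are DC 52.
Read back as big-endian, the last byte is least significant, giving 0xDC52.
0xDC52 = 56402.

56402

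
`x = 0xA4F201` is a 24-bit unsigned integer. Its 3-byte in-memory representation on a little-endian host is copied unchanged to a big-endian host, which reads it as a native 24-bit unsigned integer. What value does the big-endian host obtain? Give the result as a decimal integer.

Stored little-endian, the bytes at ascending addresses are 01 F2 A4.
Read back as big-endian, the last byte is least significant, giving 0x01F2A4.
0x01F2A4 = 127652.

127652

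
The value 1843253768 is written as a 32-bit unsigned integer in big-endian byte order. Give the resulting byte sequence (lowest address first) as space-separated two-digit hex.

6D DD D2 08

1843253768 in hexadecimal, padded to 32 bits, is 0x6DDDD208.
Split into bytes (most-significant first): 6D DD D2 08.
In big-endian order the high byte comes first in memory.
So the memory order matches the most-significant-first order: 6D DD D2 08.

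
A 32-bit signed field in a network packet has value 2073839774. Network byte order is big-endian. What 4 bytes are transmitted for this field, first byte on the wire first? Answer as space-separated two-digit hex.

7B 9C 48 9E

2073839774 in hexadecimal, padded to 32 bits, is 0x7B9C489E.
Split into bytes (most-significant first): 7B 9C 48 9E.
In big-endian order the high byte comes first in memory.
So the memory order matches the most-significant-first order: 7B 9C 48 9E.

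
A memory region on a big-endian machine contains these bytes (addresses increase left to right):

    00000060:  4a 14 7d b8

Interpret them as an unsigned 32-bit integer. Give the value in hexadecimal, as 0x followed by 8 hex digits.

In big-endian order the high byte comes first in memory.
The bytes are already most-significant first: 0x4A147DB8.

0x4A147DB8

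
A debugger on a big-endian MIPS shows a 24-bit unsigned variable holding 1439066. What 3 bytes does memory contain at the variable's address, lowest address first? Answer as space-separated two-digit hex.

15 F5 5A

1439066 in hexadecimal, padded to 24 bits, is 0x15F55A.
Split into bytes (most-significant first): 15 F5 5A.
Big-endian stores the most-significant byte at the lowest address.
So the memory order matches the most-significant-first order: 15 F5 5A.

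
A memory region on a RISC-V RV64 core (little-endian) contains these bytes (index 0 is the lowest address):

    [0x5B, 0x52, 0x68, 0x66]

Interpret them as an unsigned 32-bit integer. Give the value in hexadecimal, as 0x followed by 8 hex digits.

0x6668525B

Little-endian: lowest address holds the least-significant byte.
Reassemble most-significant byte first: 66 68 52 5B → 0x6668525B.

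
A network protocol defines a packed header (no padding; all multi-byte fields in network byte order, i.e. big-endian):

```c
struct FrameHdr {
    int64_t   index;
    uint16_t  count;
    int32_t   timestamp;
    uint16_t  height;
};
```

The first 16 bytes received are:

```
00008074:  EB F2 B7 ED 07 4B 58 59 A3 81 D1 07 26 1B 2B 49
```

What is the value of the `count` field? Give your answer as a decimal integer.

`count` follows `index` (8 bytes), so it starts at byte offset 8 and occupies 2 bytes.
Bytes at offsets 8..9: A3 81.
Big-endian: lowest address holds the most-significant byte.
The bytes are already most-significant first: 0xA381.
0xA381 = 41857.

41857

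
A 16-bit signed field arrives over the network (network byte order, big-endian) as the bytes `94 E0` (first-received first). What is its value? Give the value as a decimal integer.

In big-endian order the high byte comes first in memory.
The bytes are already most-significant first: 0x94E0.
Top bit is set, so as a signed 16-bit value this is 0x94E0 − 2^16 = -27424.

-27424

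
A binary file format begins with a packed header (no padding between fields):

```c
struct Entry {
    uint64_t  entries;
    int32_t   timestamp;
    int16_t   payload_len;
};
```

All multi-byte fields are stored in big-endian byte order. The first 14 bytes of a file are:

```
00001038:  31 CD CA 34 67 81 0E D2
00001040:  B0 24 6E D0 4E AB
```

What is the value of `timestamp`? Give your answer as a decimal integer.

-1339789616

`timestamp` follows `entries` (8 bytes), so it starts at byte offset 8 and occupies 4 bytes.
Bytes at offsets 8..11: B0 24 6E D0.
In big-endian order the high byte comes first in memory.
The bytes are already most-significant first: 0xB0246ED0.
Top bit is set, so as a signed 32-bit value this is 0xB0246ED0 − 2^32 = -1339789616.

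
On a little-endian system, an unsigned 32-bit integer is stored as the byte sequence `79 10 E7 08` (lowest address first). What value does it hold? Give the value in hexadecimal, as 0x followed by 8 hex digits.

0x08E71079

Little-endian: lowest address holds the least-significant byte.
Reassemble most-significant byte first: 08 E7 10 79 → 0x08E71079.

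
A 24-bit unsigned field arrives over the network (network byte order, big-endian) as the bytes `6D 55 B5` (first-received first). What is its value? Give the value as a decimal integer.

Big-endian stores the most-significant byte at the lowest address.
The bytes are already most-significant first: 0x6D55B5.
0x6D55B5 = 7165365.

7165365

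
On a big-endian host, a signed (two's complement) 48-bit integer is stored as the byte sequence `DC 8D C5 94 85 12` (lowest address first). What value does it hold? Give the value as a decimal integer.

Big-endian: lowest address holds the most-significant byte.
The bytes are already most-significant first: 0xDC8DC5948512.
Top bit is set, so as a signed 48-bit value this is 0xDC8DC5948512 − 2^48 = -38973513366254.

-38973513366254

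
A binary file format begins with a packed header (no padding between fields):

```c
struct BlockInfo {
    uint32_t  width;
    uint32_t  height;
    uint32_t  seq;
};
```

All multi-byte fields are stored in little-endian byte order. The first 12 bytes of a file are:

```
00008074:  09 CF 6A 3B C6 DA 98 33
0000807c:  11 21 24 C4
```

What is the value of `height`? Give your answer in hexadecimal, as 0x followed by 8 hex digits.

`height` follows `width` (4 bytes), so it starts at byte offset 4 and occupies 4 bytes.
Bytes at offsets 4..7: C6 DA 98 33.
Little-endian stores the least-significant byte at the lowest address.
Reassemble most-significant byte first: 33 98 DA C6 → 0x3398DAC6.

0x3398DAC6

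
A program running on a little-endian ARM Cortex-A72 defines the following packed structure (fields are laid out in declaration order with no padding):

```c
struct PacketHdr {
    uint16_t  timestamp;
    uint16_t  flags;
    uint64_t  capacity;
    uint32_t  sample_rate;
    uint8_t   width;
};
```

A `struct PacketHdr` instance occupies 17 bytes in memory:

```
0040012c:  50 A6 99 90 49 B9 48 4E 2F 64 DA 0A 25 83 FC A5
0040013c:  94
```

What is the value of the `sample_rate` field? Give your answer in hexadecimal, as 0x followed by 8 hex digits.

0xA5FC8325

`sample_rate` follows `timestamp` (2 B), `flags` (2 B), `capacity` (8 B), so it starts at offset 2 + 2 + 8 = 12 and occupies 4 bytes.
Bytes at offsets 12..15: 25 83 FC A5.
Little-endian: lowest address holds the least-significant byte.
Reassemble most-significant byte first: A5 FC 83 25 → 0xA5FC8325.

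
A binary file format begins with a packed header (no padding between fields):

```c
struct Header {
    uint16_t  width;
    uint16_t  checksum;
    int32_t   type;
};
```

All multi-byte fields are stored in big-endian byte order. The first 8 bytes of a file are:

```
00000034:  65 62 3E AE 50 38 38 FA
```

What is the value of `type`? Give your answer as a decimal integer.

`type` follows `width` (2 B), `checksum` (2 B), so it starts at offset 2 + 2 = 4 and occupies 4 bytes.
Bytes at offsets 4..7: 50 38 38 FA.
In big-endian order the high byte comes first in memory.
The bytes are already most-significant first: 0x503838FA.
0x503838FA = 1345861882.

1345861882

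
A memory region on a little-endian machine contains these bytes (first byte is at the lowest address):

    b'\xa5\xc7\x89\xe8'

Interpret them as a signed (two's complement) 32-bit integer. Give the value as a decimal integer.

-393623643

Little-endian stores the least-significant byte at the lowest address.
Reassemble most-significant byte first: E8 89 C7 A5 → 0xE889C7A5.
Top bit is set, so as a signed 32-bit value this is 0xE889C7A5 − 2^32 = -393623643.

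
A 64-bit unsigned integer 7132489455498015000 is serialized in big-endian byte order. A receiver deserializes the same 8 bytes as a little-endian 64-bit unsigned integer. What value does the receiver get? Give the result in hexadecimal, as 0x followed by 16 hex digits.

0x18B12DC75EB1FB62

7132489455498015000 in 64-bit hexadecimal is 0x62FBB15EC72DB118.
Stored big-endian, the bytes at ascending addresses are 62 FB B1 5E C7 2D B1 18.
Read back as little-endian, the first byte is least significant, giving 0x18B12DC75EB1FB62.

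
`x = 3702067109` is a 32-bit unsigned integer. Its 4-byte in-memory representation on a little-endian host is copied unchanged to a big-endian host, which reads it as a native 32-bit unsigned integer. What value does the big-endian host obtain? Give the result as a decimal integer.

3702067109 in 32-bit hexadecimal is 0xDCA90FA5.
Stored little-endian, the bytes at ascending addresses are A5 0F A9 DC.
Read back as big-endian, the last byte is least significant, giving 0xA50FA9DC.
0xA50FA9DC = 2769267164.

2769267164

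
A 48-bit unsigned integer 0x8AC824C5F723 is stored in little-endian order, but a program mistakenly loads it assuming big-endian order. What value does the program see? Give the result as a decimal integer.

39547071416458

Stored little-endian, the bytes at ascending addresses are 23 F7 C5 24 C8 8A.
Read back as big-endian, the last byte is least significant, giving 0x23F7C524C88A.
0x23F7C524C88A = 39547071416458.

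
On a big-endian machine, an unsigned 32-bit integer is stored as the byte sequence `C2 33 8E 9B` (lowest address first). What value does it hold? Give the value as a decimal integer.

Big-endian stores the most-significant byte at the lowest address.
The bytes are already most-significant first: 0xC2338E9B.
0xC2338E9B = 3258158747.

3258158747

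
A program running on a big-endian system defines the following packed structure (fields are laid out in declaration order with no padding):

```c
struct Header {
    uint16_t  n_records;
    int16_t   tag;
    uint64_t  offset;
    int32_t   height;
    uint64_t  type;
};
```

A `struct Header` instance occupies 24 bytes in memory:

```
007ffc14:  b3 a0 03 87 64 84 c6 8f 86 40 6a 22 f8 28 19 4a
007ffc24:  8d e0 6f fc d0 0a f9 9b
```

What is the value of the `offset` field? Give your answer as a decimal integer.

`offset` follows `n_records` (2 B), `tag` (2 B), so it starts at offset 2 + 2 = 4 and occupies 8 bytes.
Bytes at offsets 4..11: 64 84 C6 8F 86 40 6A 22.
Big-endian stores the most-significant byte at the lowest address.
The bytes are already most-significant first: 0x6484C68F86406A22.
0x6484C68F86406A22 = 7243132420453591586.

7243132420453591586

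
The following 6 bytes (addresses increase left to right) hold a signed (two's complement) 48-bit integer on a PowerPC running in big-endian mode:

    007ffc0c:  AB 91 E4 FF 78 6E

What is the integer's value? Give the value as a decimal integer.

Big-endian stores the most-significant byte at the lowest address.
The bytes are already most-significant first: 0xAB91E4FF786E.
Top bit is set, so as a signed 48-bit value this is 0xAB91E4FF786E − 2^48 = -92831876155282.

-92831876155282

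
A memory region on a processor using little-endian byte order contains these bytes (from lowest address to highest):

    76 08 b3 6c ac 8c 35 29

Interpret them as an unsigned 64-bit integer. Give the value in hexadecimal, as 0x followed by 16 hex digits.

Little-endian: lowest address holds the least-significant byte.
Reassemble most-significant byte first: 29 35 8C AC 6C B3 08 76 → 0x29358CAC6CB30876.

0x29358CAC6CB30876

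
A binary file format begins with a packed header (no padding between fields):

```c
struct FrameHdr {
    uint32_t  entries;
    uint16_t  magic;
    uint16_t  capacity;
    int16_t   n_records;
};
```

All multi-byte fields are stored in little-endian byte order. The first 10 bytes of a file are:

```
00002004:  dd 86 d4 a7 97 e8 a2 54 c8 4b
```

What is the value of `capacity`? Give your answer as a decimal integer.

`capacity` follows `entries` (4 B), `magic` (2 B), so it starts at offset 4 + 2 = 6 and occupies 2 bytes.
Bytes at offsets 6..7: A2 54.
Little-endian: lowest address holds the least-significant byte.
Reassemble most-significant byte first: 54 A2 → 0x54A2.
0x54A2 = 21666.

21666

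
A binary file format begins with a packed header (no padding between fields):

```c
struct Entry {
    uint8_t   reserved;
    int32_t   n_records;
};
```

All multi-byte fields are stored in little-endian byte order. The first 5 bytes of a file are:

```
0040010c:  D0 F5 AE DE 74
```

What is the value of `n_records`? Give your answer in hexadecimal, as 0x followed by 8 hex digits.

`n_records` follows `reserved` (1 byte), so it starts at byte offset 1 and occupies 4 bytes.
Bytes at offsets 1..4: F5 AE DE 74.
In little-endian order the low byte comes first in memory.
Reassemble most-significant byte first: 74 DE AE F5 → 0x74DEAEF5.

0x74DEAEF5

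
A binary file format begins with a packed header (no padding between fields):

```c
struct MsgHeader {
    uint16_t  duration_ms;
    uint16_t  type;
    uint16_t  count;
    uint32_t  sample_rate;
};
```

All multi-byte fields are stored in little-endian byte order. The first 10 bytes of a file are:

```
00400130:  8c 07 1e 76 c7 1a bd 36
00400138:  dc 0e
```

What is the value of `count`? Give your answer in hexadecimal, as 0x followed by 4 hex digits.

0x1AC7

`count` follows `duration_ms` (2 B), `type` (2 B), so it starts at offset 2 + 2 = 4 and occupies 2 bytes.
Bytes at offsets 4..5: C7 1A.
Little-endian stores the least-significant byte at the lowest address.
Reassemble most-significant byte first: 1A C7 → 0x1AC7.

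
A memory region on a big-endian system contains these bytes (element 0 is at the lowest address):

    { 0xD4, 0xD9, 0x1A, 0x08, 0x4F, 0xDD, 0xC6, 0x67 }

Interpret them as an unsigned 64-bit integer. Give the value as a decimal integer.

In big-endian order the high byte comes first in memory.
The bytes are already most-significant first: 0xD4D91A084FDDC667.
0xD4D91A084FDDC667 = 15337318628988929639.

15337318628988929639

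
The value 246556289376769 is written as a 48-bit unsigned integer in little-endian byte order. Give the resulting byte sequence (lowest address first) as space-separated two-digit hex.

246556289376769 in hexadecimal, padded to 48 bits, is 0xE03DDC0BA201.
Split into bytes (most-significant first): E0 3D DC 0B A2 01.
Little-endian stores the least-significant byte at the lowest address.
So at ascending addresses the bytes are 01 A2 0B DC 3D E0.

01 A2 0B DC 3D E0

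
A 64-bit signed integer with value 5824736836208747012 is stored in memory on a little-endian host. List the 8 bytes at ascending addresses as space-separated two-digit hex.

5824736836208747012 in hexadecimal, padded to 64 bits, is 0x50D59F4AB05AE204.
Split into bytes (most-significant first): 50 D5 9F 4A B0 5A E2 04.
Little-endian stores the least-significant byte at the lowest address.
So at ascending addresses the bytes are 04 E2 5A B0 4A 9F D5 50.

04 E2 5A B0 4A 9F D5 50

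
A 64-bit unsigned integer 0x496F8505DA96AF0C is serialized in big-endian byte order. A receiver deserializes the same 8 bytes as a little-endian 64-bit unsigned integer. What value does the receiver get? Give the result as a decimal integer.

Stored big-endian, the bytes at ascending addresses are 49 6F 85 05 DA 96 AF 0C.
Read back as little-endian, the first byte is least significant, giving 0x0CAF96DA05856F49.
0x0CAF96DA05856F49 = 914115112519167817.

914115112519167817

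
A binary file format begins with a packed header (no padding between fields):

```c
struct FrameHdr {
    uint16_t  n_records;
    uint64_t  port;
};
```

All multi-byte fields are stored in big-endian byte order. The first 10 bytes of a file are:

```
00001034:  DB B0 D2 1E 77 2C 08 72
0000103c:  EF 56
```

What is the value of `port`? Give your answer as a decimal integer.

`port` follows `n_records` (2 bytes), so it starts at byte offset 2 and occupies 8 bytes.
Bytes at offsets 2..9: D2 1E 77 2C 08 72 EF 56.
In big-endian order the high byte comes first in memory.
The bytes are already most-significant first: 0xD21E772C0872EF56.
0xD21E772C0872EF56 = 15140670028270202710.

15140670028270202710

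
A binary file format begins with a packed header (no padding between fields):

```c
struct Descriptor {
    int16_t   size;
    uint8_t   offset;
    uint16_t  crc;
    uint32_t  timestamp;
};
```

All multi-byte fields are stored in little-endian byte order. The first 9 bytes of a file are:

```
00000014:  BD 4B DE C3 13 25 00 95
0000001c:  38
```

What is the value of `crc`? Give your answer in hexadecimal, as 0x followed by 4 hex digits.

`crc` follows `size` (2 B), `offset` (1 B), so it starts at offset 2 + 1 = 3 and occupies 2 bytes.
Bytes at offsets 3..4: C3 13.
Little-endian stores the least-significant byte at the lowest address.
Reassemble most-significant byte first: 13 C3 → 0x13C3.

0x13C3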